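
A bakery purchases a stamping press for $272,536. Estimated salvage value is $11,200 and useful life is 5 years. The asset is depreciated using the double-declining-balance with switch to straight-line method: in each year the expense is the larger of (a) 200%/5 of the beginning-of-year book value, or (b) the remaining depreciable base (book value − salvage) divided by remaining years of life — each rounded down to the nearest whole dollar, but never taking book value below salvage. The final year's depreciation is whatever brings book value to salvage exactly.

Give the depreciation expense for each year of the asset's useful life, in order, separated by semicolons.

$109,014; $65,408; $39,245; $23,834; $23,835

Depreciable base = $272,536 − $11,200 = $261,336.
Year 1: DB = ⌊$272,536 × 200%/5⌋ = $109,014; SL = ⌊$261,336/5⌋ = $52,267 → take DB $109,014. Book value $163,522.
Year 2: DB = ⌊$163,522 × 200%/5⌋ = $65,408; SL = ⌊$152,322/4⌋ = $38,080 → take DB $65,408. Book value $98,114.
Year 3: DB = ⌊$98,114 × 200%/5⌋ = $39,245; SL = ⌊$86,914/3⌋ = $28,971 → take DB $39,245. Book value $58,869.
Year 4: DB = ⌊$58,869 × 200%/5⌋ = $23,547; SL = ⌊$47,669/2⌋ = $23,834 → take SL $23,834. Book value $35,035.
Year 5 (final): $35,035 − $11,200 = $23,835. Book value $11,200.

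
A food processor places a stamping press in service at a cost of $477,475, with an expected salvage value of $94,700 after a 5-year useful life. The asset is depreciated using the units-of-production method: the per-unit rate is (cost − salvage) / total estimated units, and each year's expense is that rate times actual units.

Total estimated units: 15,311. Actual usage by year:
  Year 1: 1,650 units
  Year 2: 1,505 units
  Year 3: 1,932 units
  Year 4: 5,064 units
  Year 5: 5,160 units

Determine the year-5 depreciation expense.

Depreciable base = $477,475 − $94,700 = $382,775.
Rate = $382,775 / 15,311 units = $25 per unit.
Year 1: 1,650 × $25 = $41,250. Book value $436,225.
Year 2: 1,505 × $25 = $37,625. Book value $398,600.
Year 3: 1,932 × $25 = $48,300. Book value $350,300.
Year 4: 5,064 × $25 = $126,600. Book value $223,700.
Year 5: 5,160 × $25 = $129,000. Book value $94,700.

$129,000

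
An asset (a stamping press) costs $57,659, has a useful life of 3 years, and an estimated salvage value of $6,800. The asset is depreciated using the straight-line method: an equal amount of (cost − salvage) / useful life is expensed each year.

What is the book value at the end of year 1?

Depreciable base = $57,659 − $6,800 = $50,859.
Annual expense = $50,859 / 3 = $16,953.
End of year 1: book value $40,706.

$40,706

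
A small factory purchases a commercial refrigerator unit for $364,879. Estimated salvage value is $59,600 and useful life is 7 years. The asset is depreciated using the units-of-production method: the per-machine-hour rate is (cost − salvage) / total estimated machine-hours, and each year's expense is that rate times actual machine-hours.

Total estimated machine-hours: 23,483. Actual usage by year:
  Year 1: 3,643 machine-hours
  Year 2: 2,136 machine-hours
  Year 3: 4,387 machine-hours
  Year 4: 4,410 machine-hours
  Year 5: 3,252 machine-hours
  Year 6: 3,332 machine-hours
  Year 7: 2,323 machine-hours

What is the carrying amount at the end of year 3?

Depreciable base = $364,879 − $59,600 = $305,279.
Rate = $305,279 / 23,483 machine-hours = $13 per machine-hour.
Year 1: 3,643 × $13 = $47,359. Book value $317,520.
Year 2: 2,136 × $13 = $27,768. Book value $289,752.
Year 3: 4,387 × $13 = $57,031. Book value $232,721.

$232,721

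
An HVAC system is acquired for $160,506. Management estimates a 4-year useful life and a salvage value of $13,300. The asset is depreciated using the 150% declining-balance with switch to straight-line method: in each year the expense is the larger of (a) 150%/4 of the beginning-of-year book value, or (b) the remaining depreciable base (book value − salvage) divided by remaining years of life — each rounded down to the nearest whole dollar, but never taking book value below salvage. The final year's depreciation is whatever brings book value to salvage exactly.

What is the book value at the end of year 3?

Depreciable base = $160,506 − $13,300 = $147,206.
Year 1: DB = ⌊$160,506 × 150%/4⌋ = $60,189; SL = ⌊$147,206/4⌋ = $36,801 → take DB $60,189. Book value $100,317.
Year 2: DB = ⌊$100,317 × 150%/4⌋ = $37,618; SL = ⌊$87,017/3⌋ = $29,005 → take DB $37,618. Book value $62,699.
Year 3: DB = ⌊$62,699 × 150%/4⌋ = $23,512; SL = ⌊$49,399/2⌋ = $24,699 → take SL $24,699. Book value $38,000.

$38,000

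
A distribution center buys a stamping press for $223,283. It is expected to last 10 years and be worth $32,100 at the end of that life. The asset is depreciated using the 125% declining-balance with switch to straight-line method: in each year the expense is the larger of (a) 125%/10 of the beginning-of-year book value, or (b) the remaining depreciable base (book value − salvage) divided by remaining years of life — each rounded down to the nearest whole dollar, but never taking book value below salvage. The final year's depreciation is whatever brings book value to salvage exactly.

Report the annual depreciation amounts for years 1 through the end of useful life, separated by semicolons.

$27,910; $24,421; $21,369; $18,697; $16,464; $16,464; $16,464; $16,464; $16,465; $16,465

Depreciable base = $223,283 − $32,100 = $191,183.
Year 1: DB = ⌊$223,283 × 125%/10⌋ = $27,910; SL = ⌊$191,183/10⌋ = $19,118 → take DB $27,910. Book value $195,373.
Year 2: DB = ⌊$195,373 × 125%/10⌋ = $24,421; SL = ⌊$163,273/9⌋ = $18,141 → take DB $24,421. Book value $170,952.
Year 3: DB = ⌊$170,952 × 125%/10⌋ = $21,369; SL = ⌊$138,852/8⌋ = $17,356 → take DB $21,369. Book value $149,583.
Year 4: DB = ⌊$149,583 × 125%/10⌋ = $18,697; SL = ⌊$117,483/7⌋ = $16,783 → take DB $18,697. Book value $130,886.
Year 5: DB = ⌊$130,886 × 125%/10⌋ = $16,360; SL = ⌊$98,786/6⌋ = $16,464 → take SL $16,464. Book value $114,422.
Year 6: DB = ⌊$114,422 × 125%/10⌋ = $14,302; SL = ⌊$82,322/5⌋ = $16,464 → take SL $16,464. Book value $97,958.
Year 7: DB = ⌊$97,958 × 125%/10⌋ = $12,244; SL = ⌊$65,858/4⌋ = $16,464 → take SL $16,464. Book value $81,494.
Year 8: DB = ⌊$81,494 × 125%/10⌋ = $10,186; SL = ⌊$49,394/3⌋ = $16,464 → take SL $16,464. Book value $65,030.
Year 9: DB = ⌊$65,030 × 125%/10⌋ = $8,128; SL = ⌊$32,930/2⌋ = $16,465 → take SL $16,465. Book value $48,565.
Year 10 (final): $48,565 − $32,100 = $16,465. Book value $32,100.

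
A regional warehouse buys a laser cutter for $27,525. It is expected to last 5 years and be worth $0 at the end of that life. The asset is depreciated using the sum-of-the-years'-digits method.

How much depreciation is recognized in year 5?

Depreciable base = $27,525 − $0 = $27,525.
Sum of the years' digits = 5+4+3+2+1 = 15.
Year 1: $27,525 × 5/15 = $9,175. Book value $18,350.
Year 2: $27,525 × 4/15 = $7,340. Book value $11,010.
Year 3: $27,525 × 3/15 = $5,505. Book value $5,505.
Year 4: $27,525 × 2/15 = $3,670. Book value $1,835.
Year 5: $27,525 × 1/15 = $1,835. Book value $0.

$1,835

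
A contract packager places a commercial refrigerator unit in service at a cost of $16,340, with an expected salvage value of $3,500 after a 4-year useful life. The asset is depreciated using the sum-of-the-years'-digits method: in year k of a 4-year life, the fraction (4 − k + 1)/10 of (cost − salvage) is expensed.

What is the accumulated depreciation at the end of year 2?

Depreciable base = $16,340 − $3,500 = $12,840.
Sum of the years' digits = 4+3+2+1 = 10.
Year 1: $12,840 × 4/10 = $5,136. Book value $11,204.
Year 2: $12,840 × 3/10 = $3,852. Book value $7,352.
Accumulated through year 2 = $16,340 − $7,352 = $8,988.

$8,988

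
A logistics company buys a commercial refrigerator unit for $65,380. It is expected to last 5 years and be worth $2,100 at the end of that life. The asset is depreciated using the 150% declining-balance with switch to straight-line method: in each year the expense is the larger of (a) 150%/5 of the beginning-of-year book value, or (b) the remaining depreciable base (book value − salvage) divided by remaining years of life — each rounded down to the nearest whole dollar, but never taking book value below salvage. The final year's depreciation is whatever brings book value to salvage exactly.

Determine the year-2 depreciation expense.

$13,729

Depreciable base = $65,380 − $2,100 = $63,280.
Year 1: DB = ⌊$65,380 × 150%/5⌋ = $19,614; SL = ⌊$63,280/5⌋ = $12,656 → take DB $19,614. Book value $45,766.
Year 2: DB = ⌊$45,766 × 150%/5⌋ = $13,729; SL = ⌊$43,666/4⌋ = $10,916 → take DB $13,729. Book value $32,037.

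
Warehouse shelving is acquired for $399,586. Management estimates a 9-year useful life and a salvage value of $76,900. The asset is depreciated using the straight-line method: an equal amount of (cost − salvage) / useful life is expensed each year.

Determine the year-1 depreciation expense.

$35,854

Depreciable base = $399,586 − $76,900 = $322,686.
Annual expense = $322,686 / 9 = $35,854.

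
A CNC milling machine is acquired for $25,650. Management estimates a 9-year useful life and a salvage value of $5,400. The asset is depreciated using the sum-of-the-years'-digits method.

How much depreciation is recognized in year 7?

Depreciable base = $25,650 − $5,400 = $20,250.
Sum of the years' digits = 9+8+7+6+5+4+3+2+1 = 45.
Year 1: $20,250 × 9/45 = $4,050. Book value $21,600.
Year 2: $20,250 × 8/45 = $3,600. Book value $18,000.
Year 3: $20,250 × 7/45 = $3,150. Book value $14,850.
Year 4: $20,250 × 6/45 = $2,700. Book value $12,150.
Year 5: $20,250 × 5/45 = $2,250. Book value $9,900.
Year 6: $20,250 × 4/45 = $1,800. Book value $8,100.
Year 7: $20,250 × 3/45 = $1,350. Book value $6,750.

$1,350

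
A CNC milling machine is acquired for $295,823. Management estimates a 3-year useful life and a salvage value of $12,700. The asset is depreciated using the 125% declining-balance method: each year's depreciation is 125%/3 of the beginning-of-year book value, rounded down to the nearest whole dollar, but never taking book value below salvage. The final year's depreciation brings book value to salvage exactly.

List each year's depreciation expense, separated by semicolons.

$123,259; $71,901; $87,963

Depreciable base = $295,823 − $12,700 = $283,123.
Year 1: ⌊$295,823 × 125%/3⌋ = $123,259. Book value $172,564.
Year 2: ⌊$172,564 × 125%/3⌋ = $71,901. Book value $100,663.
Year 3 (final): $100,663 − $12,700 = $87,963. Book value $12,700.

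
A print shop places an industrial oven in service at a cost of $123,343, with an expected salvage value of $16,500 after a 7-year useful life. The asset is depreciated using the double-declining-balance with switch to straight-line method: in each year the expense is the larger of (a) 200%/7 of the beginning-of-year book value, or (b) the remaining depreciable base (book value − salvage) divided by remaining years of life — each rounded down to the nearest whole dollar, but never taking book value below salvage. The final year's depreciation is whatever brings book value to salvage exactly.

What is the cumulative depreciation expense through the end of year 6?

Depreciable base = $123,343 − $16,500 = $106,843.
Year 1: DB = ⌊$123,343 × 200%/7⌋ = $35,240; SL = ⌊$106,843/7⌋ = $15,263 → take DB $35,240. Book value $88,103.
Year 2: DB = ⌊$88,103 × 200%/7⌋ = $25,172; SL = ⌊$71,603/6⌋ = $11,933 → take DB $25,172. Book value $62,931.
Year 3: DB = ⌊$62,931 × 200%/7⌋ = $17,980; SL = ⌊$46,431/5⌋ = $9,286 → take DB $17,980. Book value $44,951.
Year 4: DB = ⌊$44,951 × 200%/7⌋ = $12,843; SL = ⌊$28,451/4⌋ = $7,112 → take DB $12,843. Book value $32,108.
Year 5: DB = ⌊$32,108 × 200%/7⌋ = $9,173; SL = ⌊$15,608/3⌋ = $5,202 → take DB $9,173. Book value $22,935.
Year 6: DB = ⌊$22,935 × 200%/7⌋ = $6,552; SL = ⌊$6,435/2⌋ = $3,217 → take DB $6,552, capped at $6,435. Book value $16,500.
Accumulated through year 6 = $123,343 − $16,500 = $106,843.

$106,843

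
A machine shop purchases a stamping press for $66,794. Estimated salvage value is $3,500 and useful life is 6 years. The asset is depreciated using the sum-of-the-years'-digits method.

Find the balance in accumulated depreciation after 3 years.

Depreciable base = $66,794 − $3,500 = $63,294.
Sum of the years' digits = 6+5+4+3+2+1 = 21.
Year 1: $63,294 × 6/21 = $18,084. Book value $48,710.
Year 2: $63,294 × 5/21 = $15,070. Book value $33,640.
Year 3: $63,294 × 4/21 = $12,056. Book value $21,584.
Accumulated through year 3 = $66,794 − $21,584 = $45,210.

$45,210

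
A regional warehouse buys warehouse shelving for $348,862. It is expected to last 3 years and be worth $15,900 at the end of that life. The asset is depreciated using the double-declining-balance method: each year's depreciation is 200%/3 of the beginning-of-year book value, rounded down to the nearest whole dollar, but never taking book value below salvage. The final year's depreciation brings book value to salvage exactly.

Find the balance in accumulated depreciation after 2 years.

$310,099

Depreciable base = $348,862 − $15,900 = $332,962.
Year 1: ⌊$348,862 × 200%/3⌋ = $232,574. Book value $116,288.
Year 2: ⌊$116,288 × 200%/3⌋ = $77,525. Book value $38,763.
Accumulated through year 2 = $348,862 − $38,763 = $310,099.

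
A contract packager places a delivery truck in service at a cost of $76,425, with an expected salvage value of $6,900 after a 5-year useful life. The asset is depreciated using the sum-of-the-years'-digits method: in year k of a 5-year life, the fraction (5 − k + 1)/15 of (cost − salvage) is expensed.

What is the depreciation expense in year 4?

$9,270

Depreciable base = $76,425 − $6,900 = $69,525.
Sum of the years' digits = 5+4+3+2+1 = 15.
Year 1: $69,525 × 5/15 = $23,175. Book value $53,250.
Year 2: $69,525 × 4/15 = $18,540. Book value $34,710.
Year 3: $69,525 × 3/15 = $13,905. Book value $20,805.
Year 4: $69,525 × 2/15 = $9,270. Book value $11,535.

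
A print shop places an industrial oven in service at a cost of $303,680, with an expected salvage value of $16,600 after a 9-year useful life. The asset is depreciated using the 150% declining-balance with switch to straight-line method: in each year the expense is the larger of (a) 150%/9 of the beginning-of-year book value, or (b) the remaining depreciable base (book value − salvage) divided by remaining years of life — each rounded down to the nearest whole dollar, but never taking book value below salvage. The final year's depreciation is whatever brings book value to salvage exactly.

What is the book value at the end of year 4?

$146,452

Depreciable base = $303,680 − $16,600 = $287,080.
Year 1: DB = ⌊$303,680 × 150%/9⌋ = $50,613; SL = ⌊$287,080/9⌋ = $31,897 → take DB $50,613. Book value $253,067.
Year 2: DB = ⌊$253,067 × 150%/9⌋ = $42,177; SL = ⌊$236,467/8⌋ = $29,558 → take DB $42,177. Book value $210,890.
Year 3: DB = ⌊$210,890 × 150%/9⌋ = $35,148; SL = ⌊$194,290/7⌋ = $27,755 → take DB $35,148. Book value $175,742.
Year 4: DB = ⌊$175,742 × 150%/9⌋ = $29,290; SL = ⌊$159,142/6⌋ = $26,523 → take DB $29,290. Book value $146,452.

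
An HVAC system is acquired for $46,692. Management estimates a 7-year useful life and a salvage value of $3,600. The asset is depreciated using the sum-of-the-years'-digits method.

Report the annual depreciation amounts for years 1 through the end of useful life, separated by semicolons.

Depreciable base = $46,692 − $3,600 = $43,092.
Sum of the years' digits = 7+6+5+4+3+2+1 = 28.
Year 1: $43,092 × 7/28 = $10,773. Book value $35,919.
Year 2: $43,092 × 6/28 = $9,234. Book value $26,685.
Year 3: $43,092 × 5/28 = $7,695. Book value $18,990.
Year 4: $43,092 × 4/28 = $6,156. Book value $12,834.
Year 5: $43,092 × 3/28 = $4,617. Book value $8,217.
Year 6: $43,092 × 2/28 = $3,078. Book value $5,139.
Year 7: $43,092 × 1/28 = $1,539. Book value $3,600.

$10,773; $9,234; $7,695; $6,156; $4,617; $3,078; $1,539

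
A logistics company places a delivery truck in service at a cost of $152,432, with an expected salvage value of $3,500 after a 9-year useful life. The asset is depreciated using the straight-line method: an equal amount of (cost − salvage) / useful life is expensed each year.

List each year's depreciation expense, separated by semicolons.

Depreciable base = $152,432 − $3,500 = $148,932.
Annual expense = $148,932 / 9 = $16,548.
End of year 1: book value $135,884.
End of year 2: book value $119,336.
End of year 3: book value $102,788.
End of year 4: book value $86,240.
End of year 5: book value $69,692.
End of year 6: book value $53,144.
End of year 7: book value $36,596.
End of year 8: book value $20,048.
End of year 9: book value $3,500.

$16,548; $16,548; $16,548; $16,548; $16,548; $16,548; $16,548; $16,548; $16,548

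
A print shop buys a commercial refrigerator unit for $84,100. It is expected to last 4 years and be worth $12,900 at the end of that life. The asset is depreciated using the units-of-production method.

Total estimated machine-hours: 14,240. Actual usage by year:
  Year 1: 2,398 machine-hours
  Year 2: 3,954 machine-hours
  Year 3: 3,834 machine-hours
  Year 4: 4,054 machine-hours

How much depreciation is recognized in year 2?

Depreciable base = $84,100 − $12,900 = $71,200.
Rate = $71,200 / 14,240 machine-hours = $5 per machine-hour.
Year 1: 2,398 × $5 = $11,990. Book value $72,110.
Year 2: 3,954 × $5 = $19,770. Book value $52,340.

$19,770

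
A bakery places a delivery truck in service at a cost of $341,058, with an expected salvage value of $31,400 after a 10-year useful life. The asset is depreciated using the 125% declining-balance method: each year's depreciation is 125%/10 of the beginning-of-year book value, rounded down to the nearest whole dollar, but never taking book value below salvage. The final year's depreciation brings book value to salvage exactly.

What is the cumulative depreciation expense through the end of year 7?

Depreciable base = $341,058 − $31,400 = $309,658.
Year 1: ⌊$341,058 × 125%/10⌋ = $42,632. Book value $298,426.
Year 2: ⌊$298,426 × 125%/10⌋ = $37,303. Book value $261,123.
Year 3: ⌊$261,123 × 125%/10⌋ = $32,640. Book value $228,483.
Year 4: ⌊$228,483 × 125%/10⌋ = $28,560. Book value $199,923.
Year 5: ⌊$199,923 × 125%/10⌋ = $24,990. Book value $174,933.
Year 6: ⌊$174,933 × 125%/10⌋ = $21,866. Book value $153,067.
Year 7: ⌊$153,067 × 125%/10⌋ = $19,133. Book value $133,934.
Accumulated through year 7 = $341,058 − $133,934 = $207,124.

$207,124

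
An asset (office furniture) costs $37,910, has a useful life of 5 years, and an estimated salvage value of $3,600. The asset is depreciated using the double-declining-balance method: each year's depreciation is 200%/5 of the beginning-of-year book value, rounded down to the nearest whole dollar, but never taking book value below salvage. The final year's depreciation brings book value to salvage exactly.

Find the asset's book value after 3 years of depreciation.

Depreciable base = $37,910 − $3,600 = $34,310.
Year 1: ⌊$37,910 × 200%/5⌋ = $15,164. Book value $22,746.
Year 2: ⌊$22,746 × 200%/5⌋ = $9,098. Book value $13,648.
Year 3: ⌊$13,648 × 200%/5⌋ = $5,459. Book value $8,189.

$8,189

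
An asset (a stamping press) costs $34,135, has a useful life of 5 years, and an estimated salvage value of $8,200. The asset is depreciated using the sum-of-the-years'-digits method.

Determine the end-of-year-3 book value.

Depreciable base = $34,135 − $8,200 = $25,935.
Sum of the years' digits = 5+4+3+2+1 = 15.
Year 1: $25,935 × 5/15 = $8,645. Book value $25,490.
Year 2: $25,935 × 4/15 = $6,916. Book value $18,574.
Year 3: $25,935 × 3/15 = $5,187. Book value $13,387.

$13,387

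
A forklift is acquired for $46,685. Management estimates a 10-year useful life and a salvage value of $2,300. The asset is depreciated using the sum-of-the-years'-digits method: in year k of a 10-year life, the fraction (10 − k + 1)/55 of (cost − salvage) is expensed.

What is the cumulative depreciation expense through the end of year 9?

$43,578

Depreciable base = $46,685 − $2,300 = $44,385.
Sum of the years' digits = 10+9+8+7+6+5+4+3+2+1 = 55.
Year 1: $44,385 × 10/55 = $8,070. Book value $38,615.
Year 2: $44,385 × 9/55 = $7,263. Book value $31,352.
Year 3: $44,385 × 8/55 = $6,456. Book value $24,896.
Year 4: $44,385 × 7/55 = $5,649. Book value $19,247.
Year 5: $44,385 × 6/55 = $4,842. Book value $14,405.
Year 6: $44,385 × 5/55 = $4,035. Book value $10,370.
Year 7: $44,385 × 4/55 = $3,228. Book value $7,142.
Year 8: $44,385 × 3/55 = $2,421. Book value $4,721.
Year 9: $44,385 × 2/55 = $1,614. Book value $3,107.
Accumulated through year 9 = $46,685 − $3,107 = $43,578.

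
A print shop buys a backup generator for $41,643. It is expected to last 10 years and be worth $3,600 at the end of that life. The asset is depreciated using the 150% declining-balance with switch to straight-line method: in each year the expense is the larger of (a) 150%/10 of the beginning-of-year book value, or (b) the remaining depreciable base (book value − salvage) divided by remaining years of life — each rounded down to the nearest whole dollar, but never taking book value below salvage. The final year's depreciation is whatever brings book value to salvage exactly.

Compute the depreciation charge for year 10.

Depreciable base = $41,643 − $3,600 = $38,043.
Year 1: DB = ⌊$41,643 × 150%/10⌋ = $6,246; SL = ⌊$38,043/10⌋ = $3,804 → take DB $6,246. Book value $35,397.
Year 2: DB = ⌊$35,397 × 150%/10⌋ = $5,309; SL = ⌊$31,797/9⌋ = $3,533 → take DB $5,309. Book value $30,088.
Year 3: DB = ⌊$30,088 × 150%/10⌋ = $4,513; SL = ⌊$26,488/8⌋ = $3,311 → take DB $4,513. Book value $25,575.
Year 4: DB = ⌊$25,575 × 150%/10⌋ = $3,836; SL = ⌊$21,975/7⌋ = $3,139 → take DB $3,836. Book value $21,739.
Year 5: DB = ⌊$21,739 × 150%/10⌋ = $3,260; SL = ⌊$18,139/6⌋ = $3,023 → take DB $3,260. Book value $18,479.
Year 6: DB = ⌊$18,479 × 150%/10⌋ = $2,771; SL = ⌊$14,879/5⌋ = $2,975 → take SL $2,975. Book value $15,504.
Year 7: DB = ⌊$15,504 × 150%/10⌋ = $2,325; SL = ⌊$11,904/4⌋ = $2,976 → take SL $2,976. Book value $12,528.
Year 8: DB = ⌊$12,528 × 150%/10⌋ = $1,879; SL = ⌊$8,928/3⌋ = $2,976 → take SL $2,976. Book value $9,552.
Year 9: DB = ⌊$9,552 × 150%/10⌋ = $1,432; SL = ⌊$5,952/2⌋ = $2,976 → take SL $2,976. Book value $6,576.
Year 10 (final): $6,576 − $3,600 = $2,976. Book value $3,600.

$2,976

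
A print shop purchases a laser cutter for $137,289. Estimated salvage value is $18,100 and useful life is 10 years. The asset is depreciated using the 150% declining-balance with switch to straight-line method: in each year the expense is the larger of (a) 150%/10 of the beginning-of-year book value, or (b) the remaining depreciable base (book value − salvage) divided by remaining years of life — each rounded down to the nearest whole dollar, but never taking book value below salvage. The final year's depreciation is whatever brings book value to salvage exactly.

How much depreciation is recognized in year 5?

Depreciable base = $137,289 − $18,100 = $119,189.
Year 1: DB = ⌊$137,289 × 150%/10⌋ = $20,593; SL = ⌊$119,189/10⌋ = $11,918 → take DB $20,593. Book value $116,696.
Year 2: DB = ⌊$116,696 × 150%/10⌋ = $17,504; SL = ⌊$98,596/9⌋ = $10,955 → take DB $17,504. Book value $99,192.
Year 3: DB = ⌊$99,192 × 150%/10⌋ = $14,878; SL = ⌊$81,092/8⌋ = $10,136 → take DB $14,878. Book value $84,314.
Year 4: DB = ⌊$84,314 × 150%/10⌋ = $12,647; SL = ⌊$66,214/7⌋ = $9,459 → take DB $12,647. Book value $71,667.
Year 5: DB = ⌊$71,667 × 150%/10⌋ = $10,750; SL = ⌊$53,567/6⌋ = $8,927 → take DB $10,750. Book value $60,917.

$10,750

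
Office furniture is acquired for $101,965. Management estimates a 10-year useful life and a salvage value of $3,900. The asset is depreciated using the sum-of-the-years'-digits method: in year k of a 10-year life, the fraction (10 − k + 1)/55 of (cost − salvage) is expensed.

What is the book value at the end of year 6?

Depreciable base = $101,965 − $3,900 = $98,065.
Sum of the years' digits = 10+9+8+7+6+5+4+3+2+1 = 55.
Year 1: $98,065 × 10/55 = $17,830. Book value $84,135.
Year 2: $98,065 × 9/55 = $16,047. Book value $68,088.
Year 3: $98,065 × 8/55 = $14,264. Book value $53,824.
Year 4: $98,065 × 7/55 = $12,481. Book value $41,343.
Year 5: $98,065 × 6/55 = $10,698. Book value $30,645.
Year 6: $98,065 × 5/55 = $8,915. Book value $21,730.

$21,730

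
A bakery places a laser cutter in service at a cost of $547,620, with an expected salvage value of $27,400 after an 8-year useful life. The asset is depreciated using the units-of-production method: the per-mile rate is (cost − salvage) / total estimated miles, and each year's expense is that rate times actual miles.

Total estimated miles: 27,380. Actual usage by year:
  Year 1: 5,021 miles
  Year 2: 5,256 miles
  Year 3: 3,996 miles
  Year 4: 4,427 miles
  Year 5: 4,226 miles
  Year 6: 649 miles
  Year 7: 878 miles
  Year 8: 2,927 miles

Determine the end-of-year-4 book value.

Depreciable base = $547,620 − $27,400 = $520,220.
Rate = $520,220 / 27,380 miles = $19 per mile.
Year 1: 5,021 × $19 = $95,399. Book value $452,221.
Year 2: 5,256 × $19 = $99,864. Book value $352,357.
Year 3: 3,996 × $19 = $75,924. Book value $276,433.
Year 4: 4,427 × $19 = $84,113. Book value $192,320.

$192,320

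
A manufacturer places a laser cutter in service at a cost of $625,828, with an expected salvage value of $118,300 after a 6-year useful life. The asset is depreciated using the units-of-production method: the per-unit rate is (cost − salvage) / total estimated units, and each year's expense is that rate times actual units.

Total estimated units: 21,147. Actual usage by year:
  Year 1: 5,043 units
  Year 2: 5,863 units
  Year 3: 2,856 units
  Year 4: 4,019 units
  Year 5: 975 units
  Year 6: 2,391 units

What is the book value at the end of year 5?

$175,684

Depreciable base = $625,828 − $118,300 = $507,528.
Rate = $507,528 / 21,147 units = $24 per unit.
Year 1: 5,043 × $24 = $121,032. Book value $504,796.
Year 2: 5,863 × $24 = $140,712. Book value $364,084.
Year 3: 2,856 × $24 = $68,544. Book value $295,540.
Year 4: 4,019 × $24 = $96,456. Book value $199,084.
Year 5: 975 × $24 = $23,400. Book value $175,684.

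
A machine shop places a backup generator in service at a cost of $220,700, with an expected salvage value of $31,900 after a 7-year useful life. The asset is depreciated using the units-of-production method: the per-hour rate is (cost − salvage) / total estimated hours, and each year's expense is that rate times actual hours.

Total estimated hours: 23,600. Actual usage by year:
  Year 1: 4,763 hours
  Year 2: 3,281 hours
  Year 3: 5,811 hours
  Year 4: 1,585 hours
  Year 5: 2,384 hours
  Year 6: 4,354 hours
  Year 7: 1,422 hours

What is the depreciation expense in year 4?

$12,680

Depreciable base = $220,700 − $31,900 = $188,800.
Rate = $188,800 / 23,600 hours = $8 per hour.
Year 1: 4,763 × $8 = $38,104. Book value $182,596.
Year 2: 3,281 × $8 = $26,248. Book value $156,348.
Year 3: 5,811 × $8 = $46,488. Book value $109,860.
Year 4: 1,585 × $8 = $12,680. Book value $97,180.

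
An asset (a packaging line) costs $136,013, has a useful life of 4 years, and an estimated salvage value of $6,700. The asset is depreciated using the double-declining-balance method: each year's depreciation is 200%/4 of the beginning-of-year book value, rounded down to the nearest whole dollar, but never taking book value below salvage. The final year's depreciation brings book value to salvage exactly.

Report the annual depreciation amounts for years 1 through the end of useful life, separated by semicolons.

Depreciable base = $136,013 − $6,700 = $129,313.
Year 1: ⌊$136,013 × 200%/4⌋ = $68,006. Book value $68,007.
Year 2: ⌊$68,007 × 200%/4⌋ = $34,003. Book value $34,004.
Year 3: ⌊$34,004 × 200%/4⌋ = $17,002. Book value $17,002.
Year 4 (final): $17,002 − $6,700 = $10,302. Book value $6,700.

$68,006; $34,003; $17,002; $10,302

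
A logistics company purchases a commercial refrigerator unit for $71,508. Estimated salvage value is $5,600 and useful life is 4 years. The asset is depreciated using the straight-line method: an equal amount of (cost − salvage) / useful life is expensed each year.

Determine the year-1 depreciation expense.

Depreciable base = $71,508 − $5,600 = $65,908.
Annual expense = $65,908 / 4 = $16,477.

$16,477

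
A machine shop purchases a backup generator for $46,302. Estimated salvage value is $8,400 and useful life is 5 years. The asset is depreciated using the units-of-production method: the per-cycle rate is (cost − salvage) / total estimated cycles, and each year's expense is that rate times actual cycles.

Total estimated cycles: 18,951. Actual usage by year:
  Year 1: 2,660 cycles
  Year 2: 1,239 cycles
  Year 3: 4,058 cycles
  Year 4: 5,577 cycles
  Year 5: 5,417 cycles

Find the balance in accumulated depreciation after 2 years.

Depreciable base = $46,302 − $8,400 = $37,902.
Rate = $37,902 / 18,951 cycles = $2 per cycle.
Year 1: 2,660 × $2 = $5,320. Book value $40,982.
Year 2: 1,239 × $2 = $2,478. Book value $38,504.
Accumulated through year 2 = $46,302 − $38,504 = $7,798.

$7,798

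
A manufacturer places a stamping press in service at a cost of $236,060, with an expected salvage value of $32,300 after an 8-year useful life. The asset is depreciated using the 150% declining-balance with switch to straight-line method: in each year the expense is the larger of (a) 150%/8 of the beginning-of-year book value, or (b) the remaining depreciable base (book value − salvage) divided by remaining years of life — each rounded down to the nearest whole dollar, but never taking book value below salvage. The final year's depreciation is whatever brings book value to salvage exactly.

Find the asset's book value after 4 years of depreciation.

$102,878

Depreciable base = $236,060 − $32,300 = $203,760.
Year 1: DB = ⌊$236,060 × 150%/8⌋ = $44,261; SL = ⌊$203,760/8⌋ = $25,470 → take DB $44,261. Book value $191,799.
Year 2: DB = ⌊$191,799 × 150%/8⌋ = $35,962; SL = ⌊$159,499/7⌋ = $22,785 → take DB $35,962. Book value $155,837.
Year 3: DB = ⌊$155,837 × 150%/8⌋ = $29,219; SL = ⌊$123,537/6⌋ = $20,589 → take DB $29,219. Book value $126,618.
Year 4: DB = ⌊$126,618 × 150%/8⌋ = $23,740; SL = ⌊$94,318/5⌋ = $18,863 → take DB $23,740. Book value $102,878.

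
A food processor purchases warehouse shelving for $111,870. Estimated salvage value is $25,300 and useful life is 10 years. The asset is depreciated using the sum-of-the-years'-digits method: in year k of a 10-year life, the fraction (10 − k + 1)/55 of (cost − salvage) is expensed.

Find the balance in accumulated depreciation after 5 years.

Depreciable base = $111,870 − $25,300 = $86,570.
Sum of the years' digits = 10+9+8+7+6+5+4+3+2+1 = 55.
Year 1: $86,570 × 10/55 = $15,740. Book value $96,130.
Year 2: $86,570 × 9/55 = $14,166. Book value $81,964.
Year 3: $86,570 × 8/55 = $12,592. Book value $69,372.
Year 4: $86,570 × 7/55 = $11,018. Book value $58,354.
Year 5: $86,570 × 6/55 = $9,444. Book value $48,910.
Accumulated through year 5 = $111,870 − $48,910 = $62,960.

$62,960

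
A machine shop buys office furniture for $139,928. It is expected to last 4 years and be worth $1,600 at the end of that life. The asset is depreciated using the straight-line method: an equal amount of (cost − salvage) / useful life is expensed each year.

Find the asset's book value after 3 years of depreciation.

$36,182

Depreciable base = $139,928 − $1,600 = $138,328.
Annual expense = $138,328 / 4 = $34,582.
End of year 1: book value $105,346.
End of year 2: book value $70,764.
End of year 3: book value $36,182.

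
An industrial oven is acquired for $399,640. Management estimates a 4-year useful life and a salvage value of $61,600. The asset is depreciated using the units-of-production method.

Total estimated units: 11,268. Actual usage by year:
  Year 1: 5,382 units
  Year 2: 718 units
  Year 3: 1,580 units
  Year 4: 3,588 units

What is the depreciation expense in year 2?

Depreciable base = $399,640 − $61,600 = $338,040.
Rate = $338,040 / 11,268 units = $30 per unit.
Year 1: 5,382 × $30 = $161,460. Book value $238,180.
Year 2: 718 × $30 = $21,540. Book value $216,640.

$21,540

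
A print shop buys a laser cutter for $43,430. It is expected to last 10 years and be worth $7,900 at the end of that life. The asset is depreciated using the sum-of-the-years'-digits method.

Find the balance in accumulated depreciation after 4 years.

$21,964

Depreciable base = $43,430 − $7,900 = $35,530.
Sum of the years' digits = 10+9+8+7+6+5+4+3+2+1 = 55.
Year 1: $35,530 × 10/55 = $6,460. Book value $36,970.
Year 2: $35,530 × 9/55 = $5,814. Book value $31,156.
Year 3: $35,530 × 8/55 = $5,168. Book value $25,988.
Year 4: $35,530 × 7/55 = $4,522. Book value $21,466.
Accumulated through year 4 = $43,430 − $21,466 = $21,964.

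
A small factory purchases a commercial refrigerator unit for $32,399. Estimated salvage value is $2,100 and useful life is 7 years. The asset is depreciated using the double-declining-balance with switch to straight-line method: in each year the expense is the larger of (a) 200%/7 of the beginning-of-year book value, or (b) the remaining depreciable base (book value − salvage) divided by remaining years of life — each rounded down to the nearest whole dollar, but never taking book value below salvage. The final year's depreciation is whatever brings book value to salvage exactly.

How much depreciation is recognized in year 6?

Depreciable base = $32,399 − $2,100 = $30,299.
Year 1: DB = ⌊$32,399 × 200%/7⌋ = $9,256; SL = ⌊$30,299/7⌋ = $4,328 → take DB $9,256. Book value $23,143.
Year 2: DB = ⌊$23,143 × 200%/7⌋ = $6,612; SL = ⌊$21,043/6⌋ = $3,507 → take DB $6,612. Book value $16,531.
Year 3: DB = ⌊$16,531 × 200%/7⌋ = $4,723; SL = ⌊$14,431/5⌋ = $2,886 → take DB $4,723. Book value $11,808.
Year 4: DB = ⌊$11,808 × 200%/7⌋ = $3,373; SL = ⌊$9,708/4⌋ = $2,427 → take DB $3,373. Book value $8,435.
Year 5: DB = ⌊$8,435 × 200%/7⌋ = $2,410; SL = ⌊$6,335/3⌋ = $2,111 → take DB $2,410. Book value $6,025.
Year 6: DB = ⌊$6,025 × 200%/7⌋ = $1,721; SL = ⌊$3,925/2⌋ = $1,962 → take SL $1,962. Book value $4,063.

$1,962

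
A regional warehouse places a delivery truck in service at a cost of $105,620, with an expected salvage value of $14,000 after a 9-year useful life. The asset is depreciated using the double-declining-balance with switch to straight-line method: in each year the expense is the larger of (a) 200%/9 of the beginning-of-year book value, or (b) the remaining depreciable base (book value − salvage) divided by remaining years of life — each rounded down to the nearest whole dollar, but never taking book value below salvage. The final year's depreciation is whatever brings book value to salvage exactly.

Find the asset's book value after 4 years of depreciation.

Depreciable base = $105,620 − $14,000 = $91,620.
Year 1: DB = ⌊$105,620 × 200%/9⌋ = $23,471; SL = ⌊$91,620/9⌋ = $10,180 → take DB $23,471. Book value $82,149.
Year 2: DB = ⌊$82,149 × 200%/9⌋ = $18,255; SL = ⌊$68,149/8⌋ = $8,518 → take DB $18,255. Book value $63,894.
Year 3: DB = ⌊$63,894 × 200%/9⌋ = $14,198; SL = ⌊$49,894/7⌋ = $7,127 → take DB $14,198. Book value $49,696.
Year 4: DB = ⌊$49,696 × 200%/9⌋ = $11,043; SL = ⌊$35,696/6⌋ = $5,949 → take DB $11,043. Book value $38,653.

$38,653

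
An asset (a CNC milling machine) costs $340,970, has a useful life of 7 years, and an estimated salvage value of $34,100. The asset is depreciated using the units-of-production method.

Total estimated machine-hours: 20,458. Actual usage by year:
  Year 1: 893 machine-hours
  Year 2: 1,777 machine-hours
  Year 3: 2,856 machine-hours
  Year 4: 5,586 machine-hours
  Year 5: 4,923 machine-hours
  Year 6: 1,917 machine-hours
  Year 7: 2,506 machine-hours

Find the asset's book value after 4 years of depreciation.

Depreciable base = $340,970 − $34,100 = $306,870.
Rate = $306,870 / 20,458 machine-hours = $15 per machine-hour.
Year 1: 893 × $15 = $13,395. Book value $327,575.
Year 2: 1,777 × $15 = $26,655. Book value $300,920.
Year 3: 2,856 × $15 = $42,840. Book value $258,080.
Year 4: 5,586 × $15 = $83,790. Book value $174,290.

$174,290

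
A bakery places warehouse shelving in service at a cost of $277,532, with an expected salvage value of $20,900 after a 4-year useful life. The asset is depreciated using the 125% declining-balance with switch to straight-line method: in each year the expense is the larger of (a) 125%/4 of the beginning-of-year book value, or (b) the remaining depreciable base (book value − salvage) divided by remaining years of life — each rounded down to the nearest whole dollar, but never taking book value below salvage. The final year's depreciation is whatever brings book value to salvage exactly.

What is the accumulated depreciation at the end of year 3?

Depreciable base = $277,532 − $20,900 = $256,632.
Year 1: DB = ⌊$277,532 × 125%/4⌋ = $86,728; SL = ⌊$256,632/4⌋ = $64,158 → take DB $86,728. Book value $190,804.
Year 2: DB = ⌊$190,804 × 125%/4⌋ = $59,626; SL = ⌊$169,904/3⌋ = $56,634 → take DB $59,626. Book value $131,178.
Year 3: DB = ⌊$131,178 × 125%/4⌋ = $40,993; SL = ⌊$110,278/2⌋ = $55,139 → take SL $55,139. Book value $76,039.
Accumulated through year 3 = $277,532 − $76,039 = $201,493.

$201,493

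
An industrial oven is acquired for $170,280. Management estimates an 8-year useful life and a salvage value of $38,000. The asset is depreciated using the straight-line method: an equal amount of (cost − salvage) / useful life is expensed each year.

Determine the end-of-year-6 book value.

$71,070

Depreciable base = $170,280 − $38,000 = $132,280.
Annual expense = $132,280 / 8 = $16,535.
End of year 1: book value $153,745.
End of year 2: book value $137,210.
End of year 3: book value $120,675.
End of year 4: book value $104,140.
End of year 5: book value $87,605.
End of year 6: book value $71,070.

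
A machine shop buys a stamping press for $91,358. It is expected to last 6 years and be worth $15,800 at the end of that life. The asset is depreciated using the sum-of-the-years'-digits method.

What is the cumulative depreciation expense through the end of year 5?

$71,960

Depreciable base = $91,358 − $15,800 = $75,558.
Sum of the years' digits = 6+5+4+3+2+1 = 21.
Year 1: $75,558 × 6/21 = $21,588. Book value $69,770.
Year 2: $75,558 × 5/21 = $17,990. Book value $51,780.
Year 3: $75,558 × 4/21 = $14,392. Book value $37,388.
Year 4: $75,558 × 3/21 = $10,794. Book value $26,594.
Year 5: $75,558 × 2/21 = $7,196. Book value $19,398.
Accumulated through year 5 = $91,358 − $19,398 = $71,960.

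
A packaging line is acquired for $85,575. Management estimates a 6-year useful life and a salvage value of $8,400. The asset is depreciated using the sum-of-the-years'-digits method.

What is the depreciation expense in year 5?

$7,350

Depreciable base = $85,575 − $8,400 = $77,175.
Sum of the years' digits = 6+5+4+3+2+1 = 21.
Year 1: $77,175 × 6/21 = $22,050. Book value $63,525.
Year 2: $77,175 × 5/21 = $18,375. Book value $45,150.
Year 3: $77,175 × 4/21 = $14,700. Book value $30,450.
Year 4: $77,175 × 3/21 = $11,025. Book value $19,425.
Year 5: $77,175 × 2/21 = $7,350. Book value $12,075.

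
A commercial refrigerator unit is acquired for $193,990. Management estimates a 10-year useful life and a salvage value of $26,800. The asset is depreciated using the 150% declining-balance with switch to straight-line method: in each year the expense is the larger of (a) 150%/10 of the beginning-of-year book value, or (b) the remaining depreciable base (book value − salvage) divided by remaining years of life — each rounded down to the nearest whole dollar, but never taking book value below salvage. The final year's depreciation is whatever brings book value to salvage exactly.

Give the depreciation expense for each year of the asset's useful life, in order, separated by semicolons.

$29,098; $24,733; $21,023; $17,870; $15,189; $12,911; $11,591; $11,591; $11,592; $11,592

Depreciable base = $193,990 − $26,800 = $167,190.
Year 1: DB = ⌊$193,990 × 150%/10⌋ = $29,098; SL = ⌊$167,190/10⌋ = $16,719 → take DB $29,098. Book value $164,892.
Year 2: DB = ⌊$164,892 × 150%/10⌋ = $24,733; SL = ⌊$138,092/9⌋ = $15,343 → take DB $24,733. Book value $140,159.
Year 3: DB = ⌊$140,159 × 150%/10⌋ = $21,023; SL = ⌊$113,359/8⌋ = $14,169 → take DB $21,023. Book value $119,136.
Year 4: DB = ⌊$119,136 × 150%/10⌋ = $17,870; SL = ⌊$92,336/7⌋ = $13,190 → take DB $17,870. Book value $101,266.
Year 5: DB = ⌊$101,266 × 150%/10⌋ = $15,189; SL = ⌊$74,466/6⌋ = $12,411 → take DB $15,189. Book value $86,077.
Year 6: DB = ⌊$86,077 × 150%/10⌋ = $12,911; SL = ⌊$59,277/5⌋ = $11,855 → take DB $12,911. Book value $73,166.
Year 7: DB = ⌊$73,166 × 150%/10⌋ = $10,974; SL = ⌊$46,366/4⌋ = $11,591 → take SL $11,591. Book value $61,575.
Year 8: DB = ⌊$61,575 × 150%/10⌋ = $9,236; SL = ⌊$34,775/3⌋ = $11,591 → take SL $11,591. Book value $49,984.
Year 9: DB = ⌊$49,984 × 150%/10⌋ = $7,497; SL = ⌊$23,184/2⌋ = $11,592 → take SL $11,592. Book value $38,392.
Year 10 (final): $38,392 − $26,800 = $11,592. Book value $26,800.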